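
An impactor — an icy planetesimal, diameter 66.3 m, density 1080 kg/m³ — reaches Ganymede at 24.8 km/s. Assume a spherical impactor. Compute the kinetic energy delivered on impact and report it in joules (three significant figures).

v = 24800 m/s.
Mass m = (π/6) ρ d³ = (π/6) × 1080 × (66.3)³ = 1.648 × 10^8 kg
E = ½ m v² = 0.5 × 1.648 × 10^8 × (24800)² = 5.068 × 10^16 J

E ≈ 5.07 × 10^16 J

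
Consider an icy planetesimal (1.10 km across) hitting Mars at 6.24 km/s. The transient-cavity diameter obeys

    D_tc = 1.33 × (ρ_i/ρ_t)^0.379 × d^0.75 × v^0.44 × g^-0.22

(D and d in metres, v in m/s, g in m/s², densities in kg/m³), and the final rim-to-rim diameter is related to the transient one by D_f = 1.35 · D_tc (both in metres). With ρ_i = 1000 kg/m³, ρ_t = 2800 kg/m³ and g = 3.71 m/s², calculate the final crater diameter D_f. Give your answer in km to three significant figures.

In SI: d = 1100 m, v = 6240 m/s.
(ρ_i/ρ_t)^0.379 = (1000/2800)^0.379 = 0.6769
d^0.75 = 1100^0.75 = 191.0
v^0.44 = 6240^0.44 = 46.76
g^-0.22 = 3.71^-0.22 = 0.7494
D_tc = 1.33 × 0.6769 × 191.0 × 46.76 × 0.7494 = 6026 m
D_f = 1.35 × 6026 = 8135 m
     = 8.135 km

D_f ≈ 8.14 km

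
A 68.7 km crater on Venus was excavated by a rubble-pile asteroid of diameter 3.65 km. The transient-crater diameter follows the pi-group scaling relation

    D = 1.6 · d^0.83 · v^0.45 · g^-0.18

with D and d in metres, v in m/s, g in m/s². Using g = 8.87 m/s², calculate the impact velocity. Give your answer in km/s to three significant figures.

Rearranging for v: v = [D / (1.6 · 3650^0.83 · 8.87^-0.18)]^(1/0.45).
D = 68700 m.
3650^0.83 = 905.1
8.87^-0.18 = 0.6751
Denominator = 1.6 × 905.1 × 0.6751 = 977.7
D / 977.7 = 68700 / 977.7 = 70.27
v = 70.27^(1/0.45) = 70.27^2.2222 = 12703 m/s

v ≈ 12.7 km/s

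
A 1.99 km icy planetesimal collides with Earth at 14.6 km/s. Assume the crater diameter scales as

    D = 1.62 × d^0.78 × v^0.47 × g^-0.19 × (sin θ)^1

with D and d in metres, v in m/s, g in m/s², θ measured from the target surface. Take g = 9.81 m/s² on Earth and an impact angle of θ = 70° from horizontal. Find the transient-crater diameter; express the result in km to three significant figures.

In SI units: d = 1990 m, v = 14600 m/s.
d^0.78 = 1990^0.78 = 374.2
v^0.47 = 14600^0.47 = 90.62
g^-0.19 = 9.81^-0.19 = 0.6480
(sin 70°)^1 = 0.9397^1 = 0.9397
D = 1.62 × 374.2 × 90.62 × 0.6480 × 0.9397 = 33451 m
   = 33.45 km

D ≈ 33.5 km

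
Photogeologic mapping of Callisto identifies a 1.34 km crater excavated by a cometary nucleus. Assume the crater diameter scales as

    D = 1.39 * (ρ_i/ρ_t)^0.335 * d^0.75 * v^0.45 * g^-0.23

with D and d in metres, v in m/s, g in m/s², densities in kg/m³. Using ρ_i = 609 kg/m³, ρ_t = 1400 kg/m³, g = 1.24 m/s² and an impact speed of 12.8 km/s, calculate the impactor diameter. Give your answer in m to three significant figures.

Rearranging for d: d = [D / (1.39 · (609/1400)^0.335 · 12800^0.45 · 1.24^-0.23)]^(1/0.75).
D = 1340 m.
(609/1400)^0.335 = 0.7566
12800^0.45 = 70.51
1.24^-0.23 = 0.9517
Denominator = 1.39 × 0.7566 × 70.51 × 0.9517 = 70.57
D / 70.57 = 1340 / 70.57 = 18.99
d = 18.99^(1/0.75) = 18.99^1.3333 = 50.66 m

d ≈ 50.7 m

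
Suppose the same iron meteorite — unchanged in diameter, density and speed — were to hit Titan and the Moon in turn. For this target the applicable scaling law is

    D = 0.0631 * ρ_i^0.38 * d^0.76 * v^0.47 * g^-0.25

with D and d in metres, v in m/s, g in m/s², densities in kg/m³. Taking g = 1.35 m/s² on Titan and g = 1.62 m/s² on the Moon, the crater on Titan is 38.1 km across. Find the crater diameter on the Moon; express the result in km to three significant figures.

D ≈ 36.4 km

All impactor-dependent factors cancel in the ratio, leaving D_Moon/D_Titan = (g_Moon/g_Titan)^-0.25.
(1.62/1.35)^-0.25 = 1.200^-0.25 = 0.9554
D_Moon = 0.9554 × 38.1 km = 36.4 km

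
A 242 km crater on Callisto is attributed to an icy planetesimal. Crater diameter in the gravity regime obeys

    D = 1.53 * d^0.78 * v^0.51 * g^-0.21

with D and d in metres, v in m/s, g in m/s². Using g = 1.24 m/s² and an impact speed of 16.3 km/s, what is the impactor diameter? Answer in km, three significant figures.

d ≈ 8.64 km

Rearranging for d: d = [D / (1.53 · 16300^0.51 · 1.24^-0.21)]^(1/0.78).
D = 242000 m.
16300^0.51 = 140.7
1.24^-0.21 = 0.9558
Denominator = 1.53 × 140.7 × 0.9558 = 205.8
D / 205.8 = 242000 / 205.8 = 1176
d = 1176^(1/0.78) = 1176^1.2821 = 8641 m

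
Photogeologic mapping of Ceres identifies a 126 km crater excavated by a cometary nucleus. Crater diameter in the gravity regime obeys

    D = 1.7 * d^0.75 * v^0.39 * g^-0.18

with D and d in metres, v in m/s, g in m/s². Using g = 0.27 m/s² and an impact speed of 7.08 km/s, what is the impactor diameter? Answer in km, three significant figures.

Rearranging for d: d = [D / (1.7 · 7080^0.39 · 0.27^-0.18)]^(1/0.75).
D = 126000 m.
7080^0.39 = 31.73
0.27^-0.18 = 1.266
Denominator = 1.7 × 31.73 × 1.266 = 68.29
D / 68.29 = 126000 / 68.29 = 1845
d = 1845^(1/0.75) = 1845^1.3333 = 22623 m

d ≈ 22.6 km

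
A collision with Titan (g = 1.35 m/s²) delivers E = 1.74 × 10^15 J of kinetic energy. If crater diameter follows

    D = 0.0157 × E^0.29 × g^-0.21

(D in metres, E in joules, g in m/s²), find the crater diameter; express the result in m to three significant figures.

E^0.29 = (1.74 × 10^15)^0.29 = 2.629 × 10^4
g^-0.21 = 1.35^-0.21 = 0.9389
D = 0.0157 × 2.629 × 10^4 × 0.9389 = 387.5 m

D ≈ 388 m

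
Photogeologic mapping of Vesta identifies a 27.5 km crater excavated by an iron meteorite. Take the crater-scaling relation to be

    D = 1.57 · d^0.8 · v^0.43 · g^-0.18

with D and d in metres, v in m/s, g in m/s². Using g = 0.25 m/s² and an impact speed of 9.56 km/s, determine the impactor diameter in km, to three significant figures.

d ≈ 1.07 km

Rearranging for d: d = [D / (1.57 · 9560^0.43 · 0.25^-0.18)]^(1/0.8).
D = 27500 m.
9560^0.43 = 51.48
0.25^-0.18 = 1.283
Denominator = 1.57 × 51.48 × 1.283 = 103.7
D / 103.7 = 27500 / 103.7 = 265.2
d = 265.2^(1/0.8) = 265.2^1.25 = 1070 m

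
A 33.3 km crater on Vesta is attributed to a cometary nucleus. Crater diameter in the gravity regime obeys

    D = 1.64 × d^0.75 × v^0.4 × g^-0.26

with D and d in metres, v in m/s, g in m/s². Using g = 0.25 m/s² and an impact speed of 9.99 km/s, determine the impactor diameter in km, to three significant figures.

Rearranging for d: d = [D / (1.64 · 9990^0.4 · 0.25^-0.26)]^(1/0.75).
D = 33300 m.
9990^0.4 = 39.79
0.25^-0.26 = 1.434
Denominator = 1.64 × 39.79 × 1.434 = 93.58
D / 93.58 = 33300 / 93.58 = 355.8
d = 355.8^(1/0.75) = 355.8^1.3333 = 2521 m

d ≈ 2.52 km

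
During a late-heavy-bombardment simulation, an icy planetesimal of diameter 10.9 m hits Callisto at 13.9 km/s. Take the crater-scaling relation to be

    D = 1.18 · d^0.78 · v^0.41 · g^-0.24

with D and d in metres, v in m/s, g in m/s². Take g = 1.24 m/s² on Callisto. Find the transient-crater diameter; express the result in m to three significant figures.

In SI units: v = 13900 m/s.
d^0.78 = 10.9^0.78 = 6.445
v^0.41 = 13900^0.41 = 49.96
g^-0.24 = 1.24^-0.24 = 0.9497
D = 1.18 × 6.445 × 49.96 × 0.9497 = 360.8 m

D ≈ 361 m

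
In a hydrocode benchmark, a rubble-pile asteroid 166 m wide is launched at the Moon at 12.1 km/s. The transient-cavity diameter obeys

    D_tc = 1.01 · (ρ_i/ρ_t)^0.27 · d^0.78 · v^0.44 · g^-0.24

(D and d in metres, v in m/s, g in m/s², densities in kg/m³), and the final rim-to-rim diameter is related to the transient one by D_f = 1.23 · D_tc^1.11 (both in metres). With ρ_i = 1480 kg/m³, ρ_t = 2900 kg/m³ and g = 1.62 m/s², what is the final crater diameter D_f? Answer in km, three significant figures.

v = 12100 m/s.
(ρ_i/ρ_t)^0.27 = (1480/2900)^0.27 = 0.8339
d^0.78 = 166^0.78 = 53.91
v^0.44 = 12100^0.44 = 62.58
g^-0.24 = 1.62^-0.24 = 0.8907
D_tc = 1.01 × 0.8339 × 53.91 × 62.58 × 0.8907 = 2531 m
D_f = 1.23 × (2531)^1.11 = 7372 m
     = 7.372 km

D_f ≈ 7.37 km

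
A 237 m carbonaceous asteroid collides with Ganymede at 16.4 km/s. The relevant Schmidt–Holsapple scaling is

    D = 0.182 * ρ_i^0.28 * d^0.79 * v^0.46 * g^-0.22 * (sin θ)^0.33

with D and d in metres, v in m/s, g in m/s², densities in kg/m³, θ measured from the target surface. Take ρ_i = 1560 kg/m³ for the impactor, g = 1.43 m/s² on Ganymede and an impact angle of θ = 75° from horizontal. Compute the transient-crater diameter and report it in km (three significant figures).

In SI units: v = 16400 m/s.
ρ_i^0.28 = 1560^0.28 = 7.836
d^0.79 = 237^0.79 = 75.17
v^0.46 = 16400^0.46 = 86.86
g^-0.22 = 1.43^-0.22 = 0.9243
(sin 75°)^0.33 = 0.9659^0.33 = 0.9886
D = 0.182 × 7.836 × 75.17 × 86.86 × 0.9243 × 0.9886 = 8509 m
   = 8.509 km

D ≈ 8.51 km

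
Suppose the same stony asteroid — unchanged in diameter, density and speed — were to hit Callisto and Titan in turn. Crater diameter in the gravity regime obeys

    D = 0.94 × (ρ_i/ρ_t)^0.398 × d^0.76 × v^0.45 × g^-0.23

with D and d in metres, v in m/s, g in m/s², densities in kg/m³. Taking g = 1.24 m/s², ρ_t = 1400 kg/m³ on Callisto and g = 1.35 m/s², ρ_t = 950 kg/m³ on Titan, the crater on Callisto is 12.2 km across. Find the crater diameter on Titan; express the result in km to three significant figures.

The impactor-only factors (d, v, ρ_i) cancel in the ratio, leaving D_Titan/D_Callisto = (g_Titan/g_Callisto)^-0.23 · (ρ_t,Callisto/ρ_t,Titan)^0.398.
(1.35/1.24)^-0.23 = 1.089^-0.23 = 0.9806
(1400/950)^0.398 = 1.474^0.398 = 1.167
Ratio = 0.9806 × 1.167 = 1.144
D_Titan = 1.144 × 12.2 km = 14.0 km

D ≈ 14.0 km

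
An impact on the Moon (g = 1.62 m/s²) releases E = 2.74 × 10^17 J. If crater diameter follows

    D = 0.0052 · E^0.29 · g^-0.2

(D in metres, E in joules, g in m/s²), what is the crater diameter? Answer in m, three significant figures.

E^0.29 = (2.74 × 10^17)^0.29 = 1.140 × 10^5
g^-0.2 = 1.62^-0.2 = 0.9080
D = 0.0052 × 1.140 × 10^5 × 0.9080 = 538.3 m

D ≈ 538 m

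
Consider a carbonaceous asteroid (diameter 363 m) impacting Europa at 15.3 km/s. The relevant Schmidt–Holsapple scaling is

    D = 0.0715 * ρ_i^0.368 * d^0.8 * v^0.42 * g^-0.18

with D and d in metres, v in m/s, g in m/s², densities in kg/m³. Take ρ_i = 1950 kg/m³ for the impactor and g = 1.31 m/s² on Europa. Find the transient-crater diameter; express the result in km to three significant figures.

In SI units: v = 15300 m/s.
ρ_i^0.368 = 1950^0.368 = 16.25
d^0.8 = 363^0.8 = 111.7
v^0.42 = 15300^0.42 = 57.22
g^-0.18 = 1.31^-0.18 = 0.9526
D = 0.0715 × 16.25 × 111.7 × 57.22 × 0.9526 = 7074 m
   = 7.074 km

D ≈ 7.07 km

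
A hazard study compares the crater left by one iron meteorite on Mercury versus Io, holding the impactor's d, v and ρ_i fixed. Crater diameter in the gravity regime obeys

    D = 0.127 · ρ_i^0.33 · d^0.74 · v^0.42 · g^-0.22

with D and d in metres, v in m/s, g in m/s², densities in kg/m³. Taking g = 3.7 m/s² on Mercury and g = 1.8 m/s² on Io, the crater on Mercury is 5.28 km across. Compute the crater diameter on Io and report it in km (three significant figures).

All impactor-dependent factors cancel in the ratio, leaving D_Io/D_Mercury = (g_Io/g_Mercury)^-0.22.
(1.8/3.7)^-0.22 = 0.4865^-0.22 = 1.172
D_Io = 1.172 × 5.28 km = 6.19 km

D ≈ 6.19 km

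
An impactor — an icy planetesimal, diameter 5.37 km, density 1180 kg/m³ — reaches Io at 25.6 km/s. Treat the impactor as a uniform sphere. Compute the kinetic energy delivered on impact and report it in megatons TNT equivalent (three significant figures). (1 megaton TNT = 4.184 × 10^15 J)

d = 5370 m; v = 25600 m/s.
Mass m = (π/6) ρ d³ = (π/6) × 1180 × (5370)³ = 9.568 × 10^13 kg
E = ½ m v² = 0.5 × 9.568 × 10^13 × (25600)² = 3.135 × 10^22 J
   = 3.135 × 10^22 / 4.184×10^15 = 7.493 × 10^6 Mt

E ≈ 7.49 × 10^6 Mt TNT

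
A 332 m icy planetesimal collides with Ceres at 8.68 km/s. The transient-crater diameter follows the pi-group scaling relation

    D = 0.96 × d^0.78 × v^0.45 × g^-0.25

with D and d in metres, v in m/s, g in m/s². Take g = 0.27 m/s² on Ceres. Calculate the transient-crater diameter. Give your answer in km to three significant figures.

In SI units: v = 8680 m/s.
d^0.78 = 332^0.78 = 92.57
v^0.45 = 8680^0.45 = 59.20
g^-0.25 = 0.27^-0.25 = 1.387
D = 0.96 × 92.57 × 59.20 × 1.387 = 7297 m
   = 7.297 km

D ≈ 7.30 km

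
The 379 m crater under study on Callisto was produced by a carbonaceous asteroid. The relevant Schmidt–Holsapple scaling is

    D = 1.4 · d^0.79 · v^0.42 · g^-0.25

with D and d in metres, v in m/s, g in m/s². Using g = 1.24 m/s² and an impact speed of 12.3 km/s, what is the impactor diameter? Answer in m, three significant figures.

Rearranging for d: d = [D / (1.4 · 12300^0.42 · 1.24^-0.25)]^(1/0.79).
12300^0.42 = 52.21
1.24^-0.25 = 0.9476
Denominator = 1.4 × 52.21 × 0.9476 = 69.26
D / 69.26 = 379 / 69.26 = 5.472
d = 5.472^(1/0.79) = 5.472^1.2658 = 8.597 m

d ≈ 8.60 m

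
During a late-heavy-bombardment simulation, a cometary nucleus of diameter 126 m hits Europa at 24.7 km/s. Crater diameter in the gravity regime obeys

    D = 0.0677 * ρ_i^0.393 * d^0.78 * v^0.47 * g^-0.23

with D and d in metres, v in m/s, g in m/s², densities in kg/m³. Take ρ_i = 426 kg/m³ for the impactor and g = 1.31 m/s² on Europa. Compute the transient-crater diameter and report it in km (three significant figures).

In SI units: v = 24700 m/s.
ρ_i^0.393 = 426^0.393 = 10.80
d^0.78 = 126^0.78 = 43.48
v^0.47 = 24700^0.47 = 116.0
g^-0.23 = 1.31^-0.23 = 0.9398
D = 0.0677 × 10.80 × 43.48 × 116.0 × 0.9398 = 3466 m
   = 3.466 km

D ≈ 3.47 km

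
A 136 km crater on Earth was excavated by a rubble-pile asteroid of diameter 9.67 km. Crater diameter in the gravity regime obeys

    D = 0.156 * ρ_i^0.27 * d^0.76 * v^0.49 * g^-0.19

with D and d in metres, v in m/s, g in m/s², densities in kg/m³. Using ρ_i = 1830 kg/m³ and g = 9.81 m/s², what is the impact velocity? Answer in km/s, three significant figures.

v ≈ 33.8 km/s

Rearranging for v: v = [D / (0.156 · 1830^0.27 · 9670^0.76 · 9.81^-0.19)]^(1/0.49).
D = 136000 m.
1830^0.27 = 7.601
9670^0.76 = 1069
9.81^-0.19 = 0.6480
Denominator = 0.156 × 7.601 × 1069 × 0.6480 = 821.4
D / 821.4 = 136000 / 821.4 = 165.6
v = 165.6^(1/0.49) = 165.6^2.0408 = 33780 m/s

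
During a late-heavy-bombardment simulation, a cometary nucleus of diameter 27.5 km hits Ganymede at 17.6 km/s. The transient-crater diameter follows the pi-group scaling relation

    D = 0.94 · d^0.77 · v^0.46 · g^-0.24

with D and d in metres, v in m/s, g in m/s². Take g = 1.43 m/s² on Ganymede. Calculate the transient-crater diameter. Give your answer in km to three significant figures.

In SI units: d = 27500 m, v = 17600 m/s.
d^0.77 = 27500^0.77 = 2620
v^0.46 = 17600^0.46 = 89.73
g^-0.24 = 1.43^-0.24 = 0.9177
D = 0.94 × 2620 × 89.73 × 0.9177 = 2.028 × 10^5 m
   = 202.8 km

D ≈ 203 km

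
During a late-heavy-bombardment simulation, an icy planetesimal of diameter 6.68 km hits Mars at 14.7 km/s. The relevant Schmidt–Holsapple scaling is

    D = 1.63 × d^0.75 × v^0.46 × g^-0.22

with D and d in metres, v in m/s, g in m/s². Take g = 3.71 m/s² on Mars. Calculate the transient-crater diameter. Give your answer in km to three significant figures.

D ≈ 74.6 km

In SI units: d = 6680 m, v = 14700 m/s.
d^0.75 = 6680^0.75 = 738.9
v^0.46 = 14700^0.46 = 82.60
g^-0.22 = 3.71^-0.22 = 0.7494
D = 1.63 × 738.9 × 82.60 × 0.7494 = 74553 m
   = 74.55 km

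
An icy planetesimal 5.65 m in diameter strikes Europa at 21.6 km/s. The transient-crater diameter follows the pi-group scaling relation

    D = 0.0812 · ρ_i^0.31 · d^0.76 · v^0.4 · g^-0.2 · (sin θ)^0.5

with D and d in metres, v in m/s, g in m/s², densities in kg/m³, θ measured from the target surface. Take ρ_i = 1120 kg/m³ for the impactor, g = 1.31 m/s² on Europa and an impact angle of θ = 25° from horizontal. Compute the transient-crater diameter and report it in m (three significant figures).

In SI units: v = 21600 m/s.
ρ_i^0.31 = 1120^0.31 = 8.816
d^0.76 = 5.65^0.76 = 3.729
v^0.4 = 21600^0.4 = 54.17
g^-0.2 = 1.31^-0.2 = 0.9474
(sin 25°)^0.5 = 0.4226^0.5 = 0.6501
D = 0.0812 × 8.816 × 3.729 × 54.17 × 0.9474 × 0.6501 = 89.06 m

D ≈ 89.1 m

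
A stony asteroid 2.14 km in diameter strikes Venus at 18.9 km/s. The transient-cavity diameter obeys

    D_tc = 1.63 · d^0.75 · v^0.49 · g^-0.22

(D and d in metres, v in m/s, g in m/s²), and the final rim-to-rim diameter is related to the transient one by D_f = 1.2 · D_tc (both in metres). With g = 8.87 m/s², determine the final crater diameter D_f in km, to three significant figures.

D_f ≈ 47.4 km

In SI: d = 2140 m, v = 18900 m/s.
d^0.75 = 2140^0.75 = 314.6
v^0.49 = 18900^0.49 = 124.6
g^-0.22 = 8.87^-0.22 = 0.6187
D_tc = 1.63 × 314.6 × 124.6 × 0.6187 = 39530 m
D_f = 1.2 × 39530 = 47436 m
     = 47.44 km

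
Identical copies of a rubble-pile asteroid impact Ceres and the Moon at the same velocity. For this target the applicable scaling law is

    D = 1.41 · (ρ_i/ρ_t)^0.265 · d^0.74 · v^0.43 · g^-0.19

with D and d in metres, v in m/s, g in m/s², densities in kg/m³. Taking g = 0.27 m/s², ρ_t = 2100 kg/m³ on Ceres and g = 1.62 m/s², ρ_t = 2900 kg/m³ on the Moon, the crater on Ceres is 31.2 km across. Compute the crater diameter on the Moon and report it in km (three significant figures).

The impactor-only factors (d, v, ρ_i) cancel in the ratio, leaving D_Moon/D_Ceres = (g_Moon/g_Ceres)^-0.19 · (ρ_t,Ceres/ρ_t,Moon)^0.265.
(1.62/0.27)^-0.19 = 6.000^-0.19 = 0.7115
(2100/2900)^0.265 = 0.7241^0.265 = 0.9180
Ratio = 0.7115 × 0.9180 = 0.6532
D_Moon = 0.6532 × 31.2 km = 20.4 km

D ≈ 20.4 km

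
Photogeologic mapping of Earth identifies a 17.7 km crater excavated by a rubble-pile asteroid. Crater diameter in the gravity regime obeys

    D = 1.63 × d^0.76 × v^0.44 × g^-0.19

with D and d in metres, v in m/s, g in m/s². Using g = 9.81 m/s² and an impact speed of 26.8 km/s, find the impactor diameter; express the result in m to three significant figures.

d ≈ 987 m

Rearranging for d: d = [D / (1.63 · 26800^0.44 · 9.81^-0.19)]^(1/0.76).
D = 17700 m.
26800^0.44 = 88.79
9.81^-0.19 = 0.6480
Denominator = 1.63 × 88.79 × 0.6480 = 93.78
D / 93.78 = 17700 / 93.78 = 188.7
d = 188.7^(1/0.76) = 188.7^1.3158 = 987.3 m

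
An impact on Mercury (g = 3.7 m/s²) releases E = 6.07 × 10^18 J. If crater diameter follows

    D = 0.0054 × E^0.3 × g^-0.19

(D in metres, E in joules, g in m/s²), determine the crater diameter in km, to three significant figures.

E^0.3 = (6.07 × 10^18)^0.3 = 4.315 × 10^5
g^-0.19 = 3.7^-0.19 = 0.7799
D = 0.0054 × 4.315 × 10^5 × 0.7799 = 1817 m
   = 1.817 km

D ≈ 1.82 km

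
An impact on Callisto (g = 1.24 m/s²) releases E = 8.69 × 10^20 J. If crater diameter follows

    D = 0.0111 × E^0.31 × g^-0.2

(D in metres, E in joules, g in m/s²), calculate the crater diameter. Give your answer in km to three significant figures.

E^0.31 = (8.69 × 10^20)^0.31 = 3.098 × 10^6
g^-0.2 = 1.24^-0.2 = 0.9579
D = 0.0111 × 3.098 × 10^6 × 0.9579 = 32940 m
   = 32.94 km

D ≈ 32.9 km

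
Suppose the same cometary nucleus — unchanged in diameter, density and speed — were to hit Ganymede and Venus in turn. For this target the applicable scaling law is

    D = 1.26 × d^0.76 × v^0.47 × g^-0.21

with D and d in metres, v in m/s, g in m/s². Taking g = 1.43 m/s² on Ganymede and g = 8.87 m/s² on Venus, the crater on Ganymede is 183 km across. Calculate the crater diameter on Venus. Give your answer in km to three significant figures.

D ≈ 125 km

All impactor-dependent factors cancel in the ratio, leaving D_Venus/D_Ganymede = (g_Venus/g_Ganymede)^-0.21.
(8.87/1.43)^-0.21 = 6.203^-0.21 = 0.6816
D_Venus = 0.6816 × 183 km = 125 km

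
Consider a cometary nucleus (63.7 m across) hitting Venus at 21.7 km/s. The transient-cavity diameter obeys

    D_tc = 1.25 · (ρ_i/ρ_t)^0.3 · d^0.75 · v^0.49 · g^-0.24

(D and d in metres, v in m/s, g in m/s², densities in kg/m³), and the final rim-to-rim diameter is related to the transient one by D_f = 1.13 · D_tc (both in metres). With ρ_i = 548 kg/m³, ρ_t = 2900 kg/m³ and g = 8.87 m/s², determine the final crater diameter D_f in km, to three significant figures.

D_f ≈ 1.53 km

v = 21700 m/s.
(ρ_i/ρ_t)^0.3 = (548/2900)^0.3 = 0.6066
d^0.75 = 63.7^0.75 = 22.55
v^0.49 = 21700^0.49 = 133.3
g^-0.24 = 8.87^-0.24 = 0.5922
D_tc = 1.25 × 0.6066 × 22.55 × 133.3 × 0.5922 = 1350 m
D_f = 1.13 × 1350 = 1525 m
     = 1.525 km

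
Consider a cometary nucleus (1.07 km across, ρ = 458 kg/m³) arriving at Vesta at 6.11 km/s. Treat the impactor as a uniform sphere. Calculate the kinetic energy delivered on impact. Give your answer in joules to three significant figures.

E ≈ 5.48 × 10^18 J

d = 1070 m; v = 6110 m/s.
Mass m = (π/6) ρ d³ = (π/6) × 458 × (1070)³ = 2.938 × 10^11 kg
E = ½ m v² = 0.5 × 2.938 × 10^11 × (6110)² = 5.484 × 10^18 J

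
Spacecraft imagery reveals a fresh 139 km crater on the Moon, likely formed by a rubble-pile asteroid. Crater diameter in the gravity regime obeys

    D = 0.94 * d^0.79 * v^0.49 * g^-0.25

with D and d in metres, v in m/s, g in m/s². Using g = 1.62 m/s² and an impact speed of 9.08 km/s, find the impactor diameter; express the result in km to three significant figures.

d ≈ 14.3 km

Rearranging for d: d = [D / (0.94 · 9080^0.49 · 1.62^-0.25)]^(1/0.79).
D = 139000 m.
9080^0.49 = 86.99
1.62^-0.25 = 0.8864
Denominator = 0.94 × 86.99 × 0.8864 = 72.48
D / 72.48 = 139000 / 72.48 = 1918
d = 1918^(1/0.79) = 1918^1.2658 = 14303 m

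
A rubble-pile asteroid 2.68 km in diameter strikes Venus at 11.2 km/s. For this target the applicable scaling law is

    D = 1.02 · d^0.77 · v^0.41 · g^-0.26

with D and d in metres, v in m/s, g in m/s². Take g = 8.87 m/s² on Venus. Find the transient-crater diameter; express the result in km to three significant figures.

D ≈ 11.5 km

In SI units: d = 2680 m, v = 11200 m/s.
d^0.77 = 2680^0.77 = 436.2
v^0.41 = 11200^0.41 = 45.73
g^-0.26 = 8.87^-0.26 = 0.5669
D = 1.02 × 436.2 × 45.73 × 0.5669 = 11534 m
   = 11.53 km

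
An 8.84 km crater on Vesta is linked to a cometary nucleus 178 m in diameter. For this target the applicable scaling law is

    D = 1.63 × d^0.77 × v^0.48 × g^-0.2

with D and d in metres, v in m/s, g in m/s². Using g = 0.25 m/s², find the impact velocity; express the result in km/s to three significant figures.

v ≈ 8.29 km/s

Rearranging for v: v = [D / (1.63 · 178^0.77 · 0.25^-0.2)]^(1/0.48).
D = 8840 m.
178^0.77 = 54.05
0.25^-0.2 = 1.320
Denominator = 1.63 × 54.05 × 1.320 = 116.3
D / 116.3 = 8840 / 116.3 = 76.01
v = 76.01^(1/0.48) = 76.01^2.0833 = 8287 m/s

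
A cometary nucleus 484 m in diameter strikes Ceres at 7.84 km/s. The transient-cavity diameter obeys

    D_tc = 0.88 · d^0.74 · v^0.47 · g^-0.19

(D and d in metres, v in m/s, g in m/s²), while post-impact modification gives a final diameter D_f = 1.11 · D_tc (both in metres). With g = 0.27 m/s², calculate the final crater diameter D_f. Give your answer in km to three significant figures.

D_f ≈ 8.22 km

v = 7840 m/s.
d^0.74 = 484^0.74 = 97.00
v^0.47 = 7840^0.47 = 67.66
g^-0.19 = 0.27^-0.19 = 1.282
D_tc = 0.88 × 97.00 × 67.66 × 1.282 = 7404 m
D_f = 1.11 × 7404 = 8218 m
     = 8.218 km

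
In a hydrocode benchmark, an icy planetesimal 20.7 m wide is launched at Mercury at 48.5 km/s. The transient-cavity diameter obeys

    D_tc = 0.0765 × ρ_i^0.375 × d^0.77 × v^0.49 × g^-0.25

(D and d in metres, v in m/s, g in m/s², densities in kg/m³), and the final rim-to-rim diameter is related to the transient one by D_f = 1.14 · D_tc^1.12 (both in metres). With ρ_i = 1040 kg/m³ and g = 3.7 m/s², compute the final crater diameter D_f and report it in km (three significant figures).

D_f ≈ 4.18 km

v = 48500 m/s.
ρ_i^0.375 = 1040^0.375 = 13.53
d^0.77 = 20.7^0.77 = 10.31
v^0.49 = 48500^0.49 = 197.7
g^-0.25 = 3.7^-0.25 = 0.7210
D_tc = 0.0765 × 13.53 × 10.31 × 197.7 × 0.7210 = 1521 m
D_f = 1.14 × (1521)^1.12 = 4177 m
     = 4.177 km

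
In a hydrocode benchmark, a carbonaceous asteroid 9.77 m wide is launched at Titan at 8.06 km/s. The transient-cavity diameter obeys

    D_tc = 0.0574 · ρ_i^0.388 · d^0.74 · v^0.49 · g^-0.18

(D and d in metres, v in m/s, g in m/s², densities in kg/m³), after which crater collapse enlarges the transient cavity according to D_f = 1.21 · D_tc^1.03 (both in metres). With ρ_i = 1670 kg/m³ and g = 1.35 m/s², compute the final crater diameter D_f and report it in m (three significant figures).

v = 8060 m/s.
ρ_i^0.388 = 1670^0.388 = 17.80
d^0.74 = 9.77^0.74 = 5.402
v^0.49 = 8060^0.49 = 82.05
g^-0.18 = 1.35^-0.18 = 0.9474
D_tc = 0.0574 × 17.80 × 5.402 × 82.05 × 0.9474 = 429.0 m
D_f = 1.21 × (429.0)^1.03 = 622.6 m

D_f ≈ 623 m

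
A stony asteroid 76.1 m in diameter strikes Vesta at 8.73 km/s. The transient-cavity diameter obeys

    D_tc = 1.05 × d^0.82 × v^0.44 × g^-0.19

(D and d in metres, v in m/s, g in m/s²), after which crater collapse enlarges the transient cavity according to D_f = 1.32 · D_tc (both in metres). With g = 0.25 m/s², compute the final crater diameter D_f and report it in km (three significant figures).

v = 8730 m/s.
d^0.82 = 76.1^0.82 = 34.89
v^0.44 = 8730^0.44 = 54.21
g^-0.19 = 0.25^-0.19 = 1.301
D_tc = 1.05 × 34.89 × 54.21 × 1.301 = 2584 m
D_f = 1.32 × 2584 = 3411 m
     = 3.411 km

D_f ≈ 3.41 km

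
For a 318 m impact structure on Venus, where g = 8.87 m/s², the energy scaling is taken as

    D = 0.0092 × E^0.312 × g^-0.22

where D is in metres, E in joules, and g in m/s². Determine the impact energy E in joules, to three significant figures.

Rearranging: E = [D / (0.0092 · g^-0.22)]^(1/0.312).
g^-0.22 = 8.87^-0.22 = 0.6187
D / (0.0092 × 0.6187) = 318 / (5.692 × 10^-3) = 5.587 × 10^4
E = (5.587 × 10^4)^3.2051 = 1.641 × 10^15 J

E ≈ 1.64 × 10^15 J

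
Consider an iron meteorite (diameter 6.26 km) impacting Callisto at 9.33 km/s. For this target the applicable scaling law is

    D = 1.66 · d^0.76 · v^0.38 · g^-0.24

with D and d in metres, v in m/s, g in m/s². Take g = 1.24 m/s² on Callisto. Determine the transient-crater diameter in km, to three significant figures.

In SI units: d = 6260 m, v = 9330 m/s.
d^0.76 = 6260^0.76 = 768.1
v^0.38 = 9330^0.38 = 32.25
g^-0.24 = 1.24^-0.24 = 0.9497
D = 1.66 × 768.1 × 32.25 × 0.9497 = 39052 m
   = 39.05 km

D ≈ 39.1 km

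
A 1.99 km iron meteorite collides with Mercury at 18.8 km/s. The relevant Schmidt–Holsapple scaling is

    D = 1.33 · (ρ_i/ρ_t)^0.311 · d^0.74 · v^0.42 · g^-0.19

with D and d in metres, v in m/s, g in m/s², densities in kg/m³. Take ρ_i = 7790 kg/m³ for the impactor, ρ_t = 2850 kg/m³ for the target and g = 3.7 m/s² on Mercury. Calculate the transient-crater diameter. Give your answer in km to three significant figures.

D ≈ 24.4 km

In SI units: d = 1990 m, v = 18800 m/s.
(ρ_i/ρ_t)^0.311 = (7790/2850)^0.311 = 1.367
d^0.74 = 1990^0.74 = 276.2
v^0.42 = 18800^0.42 = 62.39
g^-0.19 = 3.7^-0.19 = 0.7799
D = 1.33 × 1.367 × 276.2 × 62.39 × 0.7799 = 24434 m
   = 24.43 km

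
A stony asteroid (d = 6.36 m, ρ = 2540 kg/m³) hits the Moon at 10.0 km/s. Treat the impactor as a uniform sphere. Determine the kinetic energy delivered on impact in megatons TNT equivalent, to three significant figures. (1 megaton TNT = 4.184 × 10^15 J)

v = 10000 m/s.
Mass m = (π/6) ρ d³ = (π/6) × 2540 × (6.36)³ = 3.421 × 10^5 kg
E = ½ m v² = 0.5 × 3.421 × 10^5 × (10000)² = 1.710 × 10^13 J
   = 1.710 × 10^13 / 4.184×10^15 = 4.087 × 10^-3 Mt

E ≈ 4.09 × 10^-3 Mt TNT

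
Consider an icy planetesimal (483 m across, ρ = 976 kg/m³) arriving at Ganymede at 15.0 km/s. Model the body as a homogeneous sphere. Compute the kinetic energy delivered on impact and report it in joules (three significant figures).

E ≈ 6.48 × 10^18 J

v = 15000 m/s.
Mass m = (π/6) ρ d³ = (π/6) × 976 × (483)³ = 5.758 × 10^10 kg
E = ½ m v² = 0.5 × 5.758 × 10^10 × (15000)² = 6.478 × 10^18 J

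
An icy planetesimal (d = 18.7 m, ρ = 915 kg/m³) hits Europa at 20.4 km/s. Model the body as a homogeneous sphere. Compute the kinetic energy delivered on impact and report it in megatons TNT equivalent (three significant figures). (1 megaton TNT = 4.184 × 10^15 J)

E ≈ 0.156 Mt TNT

v = 20400 m/s.
Mass m = (π/6) ρ d³ = (π/6) × 915 × (18.7)³ = 3.133 × 10^6 kg
E = ½ m v² = 0.5 × 3.133 × 10^6 × (20400)² = 6.519 × 10^14 J
   = 6.519 × 10^14 / 4.184×10^15 = 0.1558 Mt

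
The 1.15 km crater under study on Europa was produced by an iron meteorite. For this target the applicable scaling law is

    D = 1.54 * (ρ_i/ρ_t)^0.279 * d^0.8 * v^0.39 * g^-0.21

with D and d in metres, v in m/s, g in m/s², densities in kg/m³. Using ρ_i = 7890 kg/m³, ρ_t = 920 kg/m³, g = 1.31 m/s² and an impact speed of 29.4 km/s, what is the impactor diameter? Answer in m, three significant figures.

Rearranging for d: d = [D / (1.54 · (7890/920)^0.279 · 29400^0.39 · 1.31^-0.21)]^(1/0.8).
D = 1150 m.
(7890/920)^0.279 = 1.821
29400^0.39 = 55.29
1.31^-0.21 = 0.9449
Denominator = 1.54 × 1.821 × 55.29 × 0.9449 = 146.5
D / 146.5 = 1150 / 146.5 = 7.850
d = 7.850^(1/0.8) = 7.850^1.25 = 13.14 m

d ≈ 13.1 m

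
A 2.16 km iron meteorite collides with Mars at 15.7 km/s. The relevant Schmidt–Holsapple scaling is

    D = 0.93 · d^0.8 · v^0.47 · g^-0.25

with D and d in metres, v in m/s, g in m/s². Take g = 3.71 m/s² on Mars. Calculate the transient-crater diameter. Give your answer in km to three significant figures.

D ≈ 29.2 km

In SI units: d = 2160 m, v = 15700 m/s.
d^0.8 = 2160^0.8 = 465.1
v^0.47 = 15700^0.47 = 93.77
g^-0.25 = 3.71^-0.25 = 0.7205
D = 0.93 × 465.1 × 93.77 × 0.7205 = 29223 m
   = 29.22 km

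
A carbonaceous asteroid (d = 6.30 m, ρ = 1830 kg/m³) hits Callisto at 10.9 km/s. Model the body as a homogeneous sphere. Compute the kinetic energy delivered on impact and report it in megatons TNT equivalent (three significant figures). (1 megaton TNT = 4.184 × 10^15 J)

v = 10900 m/s.
Mass m = (π/6) ρ d³ = (π/6) × 1830 × (6.3)³ = 2.396 × 10^5 kg
E = ½ m v² = 0.5 × 2.396 × 10^5 × (10900)² = 1.423 × 10^13 J
   = 1.423 × 10^13 / 4.184×10^15 = 3.401 × 10^-3 Mt

E ≈ 3.40 × 10^-3 Mt TNT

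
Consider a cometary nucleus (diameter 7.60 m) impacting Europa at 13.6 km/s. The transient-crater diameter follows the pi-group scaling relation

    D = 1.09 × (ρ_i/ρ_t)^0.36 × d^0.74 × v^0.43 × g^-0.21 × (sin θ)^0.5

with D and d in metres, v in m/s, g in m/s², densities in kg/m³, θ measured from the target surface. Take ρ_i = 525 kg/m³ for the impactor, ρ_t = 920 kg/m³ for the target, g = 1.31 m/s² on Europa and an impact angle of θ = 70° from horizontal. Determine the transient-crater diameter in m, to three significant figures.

In SI units: v = 13600 m/s.
(ρ_i/ρ_t)^0.36 = (525/920)^0.36 = 0.8171
d^0.74 = 7.6^0.74 = 4.485
v^0.43 = 13600^0.43 = 59.90
g^-0.21 = 1.31^-0.21 = 0.9449
(sin 70°)^0.5 = 0.9397^0.5 = 0.9694
D = 1.09 × 0.8171 × 4.485 × 59.90 × 0.9449 × 0.9694 = 219.2 m

D ≈ 219 m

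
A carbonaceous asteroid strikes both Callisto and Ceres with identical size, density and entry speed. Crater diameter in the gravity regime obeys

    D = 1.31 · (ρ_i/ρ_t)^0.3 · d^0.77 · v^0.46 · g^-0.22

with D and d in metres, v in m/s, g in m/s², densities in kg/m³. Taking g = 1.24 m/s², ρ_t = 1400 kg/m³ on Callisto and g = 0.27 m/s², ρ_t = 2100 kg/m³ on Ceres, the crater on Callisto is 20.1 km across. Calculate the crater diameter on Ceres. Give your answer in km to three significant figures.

The impactor-only factors (d, v, ρ_i) cancel in the ratio, leaving D_Ceres/D_Callisto = (g_Ceres/g_Callisto)^-0.22 · (ρ_t,Callisto/ρ_t,Ceres)^0.3.
(0.27/1.24)^-0.22 = 0.2177^-0.22 = 1.399
(1400/2100)^0.3 = 0.6667^0.3 = 0.8855
Ratio = 1.399 × 0.8855 = 1.239
D_Ceres = 1.239 × 20.1 km = 24.9 km

D ≈ 24.9 km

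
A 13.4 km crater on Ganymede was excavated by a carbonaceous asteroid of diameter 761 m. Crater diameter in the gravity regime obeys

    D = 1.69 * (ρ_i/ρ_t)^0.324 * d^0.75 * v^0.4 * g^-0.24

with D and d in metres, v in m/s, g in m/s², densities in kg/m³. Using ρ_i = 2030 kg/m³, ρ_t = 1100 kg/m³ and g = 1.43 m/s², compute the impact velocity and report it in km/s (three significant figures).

v ≈ 16.7 km/s

Rearranging for v: v = [D / (1.69 · (2030/1100)^0.324 · 761^0.75 · 1.43^-0.24)]^(1/0.4).
D = 13400 m.
(2030/1100)^0.324 = 1.220
761^0.75 = 144.9
1.43^-0.24 = 0.9177
Denominator = 1.69 × 1.220 × 144.9 × 0.9177 = 274.2
D / 274.2 = 13400 / 274.2 = 48.87
v = 48.87^(1/0.4) = 48.87^2.5 = 16696 m/s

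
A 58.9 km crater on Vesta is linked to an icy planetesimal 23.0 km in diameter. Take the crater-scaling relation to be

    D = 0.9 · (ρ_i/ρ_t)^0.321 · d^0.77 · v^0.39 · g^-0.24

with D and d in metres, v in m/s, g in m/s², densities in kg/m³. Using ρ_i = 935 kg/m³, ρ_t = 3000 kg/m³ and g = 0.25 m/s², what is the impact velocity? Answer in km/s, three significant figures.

v ≈ 6.07 km/s

Rearranging for v: v = [D / (0.9 · (935/3000)^0.321 · 23000^0.77 · 0.25^-0.24)]^(1/0.39).
D = 58900 m.
(935/3000)^0.321 = 0.6878
23000^0.77 = 2283
0.25^-0.24 = 1.395
Denominator = 0.9 × 0.6878 × 2283 × 1.395 = 1971
D / 1971 = 58900 / 1971 = 29.88
v = 29.88^(1/0.39) = 29.88^2.5641 = 6068 m/s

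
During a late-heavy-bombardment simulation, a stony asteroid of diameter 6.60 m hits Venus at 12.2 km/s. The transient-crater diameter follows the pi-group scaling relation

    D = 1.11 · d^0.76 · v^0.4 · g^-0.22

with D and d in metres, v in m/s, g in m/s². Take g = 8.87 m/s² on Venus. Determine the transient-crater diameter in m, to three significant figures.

In SI units: v = 12200 m/s.
d^0.76 = 6.6^0.76 = 4.196
v^0.4 = 12200^0.4 = 43.11
g^-0.22 = 8.87^-0.22 = 0.6187
D = 1.11 × 4.196 × 43.11 × 0.6187 = 124.2 m

D ≈ 124 m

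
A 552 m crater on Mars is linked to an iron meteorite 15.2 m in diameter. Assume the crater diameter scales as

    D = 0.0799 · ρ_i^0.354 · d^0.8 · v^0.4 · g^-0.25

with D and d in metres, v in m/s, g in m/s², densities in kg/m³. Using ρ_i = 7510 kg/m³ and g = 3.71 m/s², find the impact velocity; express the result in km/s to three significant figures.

v ≈ 14.5 km/s

Rearranging for v: v = [D / (0.0799 · 7510^0.354 · 15.2^0.8 · 3.71^-0.25)]^(1/0.4).
7510^0.354 = 23.55
15.2^0.8 = 8.820
3.71^-0.25 = 0.7205
Denominator = 0.0799 × 23.55 × 8.820 × 0.7205 = 11.96
D / 11.96 = 552 / 11.96 = 46.15
v = 46.15^(1/0.4) = 46.15^2.5 = 14469 m/s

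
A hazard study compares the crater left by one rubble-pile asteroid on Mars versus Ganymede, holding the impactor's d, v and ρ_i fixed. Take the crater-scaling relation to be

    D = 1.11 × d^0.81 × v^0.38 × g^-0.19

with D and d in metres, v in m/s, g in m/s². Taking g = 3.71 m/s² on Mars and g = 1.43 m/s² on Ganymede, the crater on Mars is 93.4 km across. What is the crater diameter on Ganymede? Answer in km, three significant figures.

All impactor-dependent factors cancel in the ratio, leaving D_Ganymede/D_Mars = (g_Ganymede/g_Mars)^-0.19.
(1.43/3.71)^-0.19 = 0.3854^-0.19 = 1.199
D_Ganymede = 1.199 × 93.4 km = 112 km

D ≈ 112 km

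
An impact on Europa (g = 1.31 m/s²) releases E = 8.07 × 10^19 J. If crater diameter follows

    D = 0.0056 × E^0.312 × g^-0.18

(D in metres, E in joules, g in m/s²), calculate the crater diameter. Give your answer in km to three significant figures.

E^0.312 = (8.07 × 10^19)^0.312 = 1.625 × 10^6
g^-0.18 = 1.31^-0.18 = 0.9526
D = 0.0056 × 1.625 × 10^6 × 0.9526 = 8669 m
   = 8.669 km

D ≈ 8.67 km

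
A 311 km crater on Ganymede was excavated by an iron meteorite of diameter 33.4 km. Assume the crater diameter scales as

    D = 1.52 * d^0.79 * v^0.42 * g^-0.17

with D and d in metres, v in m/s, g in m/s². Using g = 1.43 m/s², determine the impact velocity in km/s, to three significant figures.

v ≈ 15.8 km/s

Rearranging for v: v = [D / (1.52 · 33400^0.79 · 1.43^-0.17)]^(1/0.42).
D = 311000 m.
33400^0.79 = 3748
1.43^-0.17 = 0.9410
Denominator = 1.52 × 3748 × 0.9410 = 5361
D / 5361 = 311000 / 5361 = 58.01
v = 58.01^(1/0.42) = 58.01^2.381 = 15809 m/s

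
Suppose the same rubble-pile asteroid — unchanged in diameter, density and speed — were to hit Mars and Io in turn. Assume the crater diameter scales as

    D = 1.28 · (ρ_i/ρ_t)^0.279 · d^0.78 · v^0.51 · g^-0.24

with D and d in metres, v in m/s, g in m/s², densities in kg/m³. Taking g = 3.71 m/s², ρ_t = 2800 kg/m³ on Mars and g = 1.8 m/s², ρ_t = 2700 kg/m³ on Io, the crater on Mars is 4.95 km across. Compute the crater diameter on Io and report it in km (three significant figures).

D ≈ 5.95 km

The impactor-only factors (d, v, ρ_i) cancel in the ratio, leaving D_Io/D_Mars = (g_Io/g_Mars)^-0.24 · (ρ_t,Mars/ρ_t,Io)^0.279.
(1.8/3.71)^-0.24 = 0.4852^-0.24 = 1.190
(2800/2700)^0.279 = 1.037^0.279 = 1.010
Ratio = 1.190 × 1.010 = 1.202
D_Io = 1.202 × 4.95 km = 5.95 km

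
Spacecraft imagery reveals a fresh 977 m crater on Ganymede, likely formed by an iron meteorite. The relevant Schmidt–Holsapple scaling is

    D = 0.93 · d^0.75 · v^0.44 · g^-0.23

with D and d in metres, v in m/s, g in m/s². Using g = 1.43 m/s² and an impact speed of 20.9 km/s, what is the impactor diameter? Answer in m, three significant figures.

Rearranging for d: d = [D / (0.93 · 20900^0.44 · 1.43^-0.23)]^(1/0.75).
20900^0.44 = 79.59
1.43^-0.23 = 0.9210
Denominator = 0.93 × 79.59 × 0.9210 = 68.17
D / 68.17 = 977 / 68.17 = 14.33
d = 14.33^(1/0.75) = 14.33^1.3333 = 34.80 m

d ≈ 34.8 m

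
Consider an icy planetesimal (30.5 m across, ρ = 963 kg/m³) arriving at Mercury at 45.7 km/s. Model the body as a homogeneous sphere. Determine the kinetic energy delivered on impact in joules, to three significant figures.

E ≈ 1.49 × 10^16 J

v = 45700 m/s.
Mass m = (π/6) ρ d³ = (π/6) × 963 × (30.5)³ = 1.431 × 10^7 kg
E = ½ m v² = 0.5 × 1.431 × 10^7 × (45700)² = 1.494 × 10^16 J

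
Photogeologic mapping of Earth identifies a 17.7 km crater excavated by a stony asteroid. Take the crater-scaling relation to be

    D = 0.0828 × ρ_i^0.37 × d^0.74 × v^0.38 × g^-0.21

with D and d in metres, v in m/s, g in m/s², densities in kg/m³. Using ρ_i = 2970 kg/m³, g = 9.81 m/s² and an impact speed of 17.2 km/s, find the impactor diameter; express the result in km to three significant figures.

d ≈ 3.74 km

Rearranging for d: d = [D / (0.0828 · 2970^0.37 · 17200^0.38 · 9.81^-0.21)]^(1/0.74).
D = 17700 m.
2970^0.37 = 19.27
17200^0.38 = 40.69
9.81^-0.21 = 0.6191
Denominator = 0.0828 × 19.27 × 40.69 × 0.6191 = 40.19
D / 40.19 = 17700 / 40.19 = 440.4
d = 440.4^(1/0.74) = 440.4^1.3514 = 3740 m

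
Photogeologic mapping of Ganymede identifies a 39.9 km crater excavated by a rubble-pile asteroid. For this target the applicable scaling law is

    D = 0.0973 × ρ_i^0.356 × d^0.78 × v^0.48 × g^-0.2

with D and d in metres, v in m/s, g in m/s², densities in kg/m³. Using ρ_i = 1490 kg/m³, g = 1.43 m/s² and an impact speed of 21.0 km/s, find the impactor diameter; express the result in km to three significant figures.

Rearranging for d: d = [D / (0.0973 · 1490^0.356 · 21000^0.48 · 1.43^-0.2)]^(1/0.78).
D = 39900 m.
1490^0.356 = 13.48
21000^0.48 = 118.8
1.43^-0.2 = 0.9310
Denominator = 0.0973 × 13.48 × 118.8 × 0.9310 = 145.1
D / 145.1 = 39900 / 145.1 = 275.0
d = 275.0^(1/0.78) = 275.0^1.2821 = 1341 m

d ≈ 1.34 km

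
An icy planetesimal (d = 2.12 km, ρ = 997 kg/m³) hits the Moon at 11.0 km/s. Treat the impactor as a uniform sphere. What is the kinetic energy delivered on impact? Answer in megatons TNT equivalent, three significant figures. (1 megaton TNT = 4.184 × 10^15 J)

E ≈ 71900 Mt TNT

d = 2120 m; v = 11000 m/s.
Mass m = (π/6) ρ d³ = (π/6) × 997 × (2120)³ = 4.974 × 10^12 kg
E = ½ m v² = 0.5 × 4.974 × 10^12 × (11000)² = 3.009 × 10^20 J
   = 3.009 × 10^20 / 4.184×10^15 = 71917 Mt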